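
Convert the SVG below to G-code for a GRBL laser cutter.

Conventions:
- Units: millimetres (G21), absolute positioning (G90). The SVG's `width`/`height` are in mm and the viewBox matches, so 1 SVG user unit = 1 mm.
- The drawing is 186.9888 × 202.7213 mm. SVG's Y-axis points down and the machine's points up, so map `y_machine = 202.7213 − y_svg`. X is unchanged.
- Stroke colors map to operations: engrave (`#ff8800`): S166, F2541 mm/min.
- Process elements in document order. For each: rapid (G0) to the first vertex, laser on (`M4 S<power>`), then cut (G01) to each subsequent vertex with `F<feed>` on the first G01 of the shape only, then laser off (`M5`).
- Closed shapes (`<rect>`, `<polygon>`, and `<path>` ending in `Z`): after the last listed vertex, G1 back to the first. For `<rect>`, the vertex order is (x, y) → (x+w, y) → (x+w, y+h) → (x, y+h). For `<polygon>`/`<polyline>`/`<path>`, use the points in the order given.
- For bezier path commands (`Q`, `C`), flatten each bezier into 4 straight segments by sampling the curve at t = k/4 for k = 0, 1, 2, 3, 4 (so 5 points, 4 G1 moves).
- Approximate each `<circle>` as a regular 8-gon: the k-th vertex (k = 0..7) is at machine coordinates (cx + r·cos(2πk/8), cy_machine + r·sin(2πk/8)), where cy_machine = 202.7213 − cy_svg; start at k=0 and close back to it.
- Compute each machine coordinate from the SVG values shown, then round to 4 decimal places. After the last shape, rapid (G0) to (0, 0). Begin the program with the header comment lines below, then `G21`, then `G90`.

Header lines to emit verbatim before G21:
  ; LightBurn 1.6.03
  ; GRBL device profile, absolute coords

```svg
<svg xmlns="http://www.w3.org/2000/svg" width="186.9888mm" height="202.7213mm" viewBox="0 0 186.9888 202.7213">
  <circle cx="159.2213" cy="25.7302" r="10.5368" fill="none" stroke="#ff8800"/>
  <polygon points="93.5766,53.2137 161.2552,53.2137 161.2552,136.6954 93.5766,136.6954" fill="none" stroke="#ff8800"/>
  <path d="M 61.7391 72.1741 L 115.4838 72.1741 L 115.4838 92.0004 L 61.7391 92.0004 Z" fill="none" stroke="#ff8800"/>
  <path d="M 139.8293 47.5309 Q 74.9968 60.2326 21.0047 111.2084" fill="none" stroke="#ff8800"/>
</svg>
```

viewBox `0 0 186.9888 202.7213` with mm width/height → 1 unit = 1 mm. Flip: y_m = 202.7213 − y_svg.

**Shape 1** — `<circle>` circle, stroke `#ff8800` → engrave (S166, F2541). Machine vertices: (169.7581,176.9911) → (166.6719,184.4417) → (159.2213,187.5279) → (151.7707,184.4417) → (148.6845,176.9911) → (151.7707,169.5405) → (159.2213,166.4543) → (166.6719,169.5405) → (169.7581,176.9911). Closed: final G1 returns to the first vertex.

**Shape 2** — `<polygon>` rectangle, stroke `#ff8800` → engrave (S166, F2541). Machine vertices: (93.5766,149.5076) → (161.2552,149.5076) → (161.2552,66.0259) → (93.5766,66.0259) → (93.5766,149.5076). Closed: final G1 returns to the first vertex.

**Shape 3** — `<path>` rectangle, stroke `#ff8800` → engrave (S166, F2541). Machine vertices: (61.7391,130.5472) → (115.4838,130.5472) → (115.4838,110.7209) → (61.7391,110.7209) → (61.7391,130.5472). Closed: final G1 returns to the first vertex.

**Shape 4** — `<path>` quadratic bezier, stroke `#ff8800` → engrave (S166, F2541). Control points (SVG): P0=(139.8293,47.5309), P1=(74.9968,60.2326), P2=(21.0047,111.2084); sampled at t=k/4. Machine vertices: (139.8293,155.1904) → (108.0906,146.4474) → (77.7069,132.9202) → (48.6783,114.6087) → (21.0047,91.5129). Open path.

; LightBurn 1.6.03
; GRBL device profile, absolute coords
G21
G90
G0 X169.7581 Y176.9911
M4 S166
G01 X166.6719 Y184.4417 F2541
G01 X159.2213 Y187.5279
G01 X151.7707 Y184.4417
G01 X148.6845 Y176.9911
G01 X151.7707 Y169.5405
G01 X159.2213 Y166.4543
G01 X166.6719 Y169.5405
G01 X169.7581 Y176.9911
M5
G0 X93.5766 Y149.5076
M4 S166
G01 X161.2552 Y149.5076 F2541
G01 X161.2552 Y66.0259
G01 X93.5766 Y66.0259
G01 X93.5766 Y149.5076
M5
G0 X61.7391 Y130.5472
M4 S166
G01 X115.4838 Y130.5472 F2541
G01 X115.4838 Y110.7209
G01 X61.7391 Y110.7209
G01 X61.7391 Y130.5472
M5
G0 X139.8293 Y155.1904
M4 S166
G01 X108.0906 Y146.4474 F2541
G01 X77.7069 Y132.9202
G01 X48.6783 Y114.6087
G01 X21.0047 Y91.5129
M5
G0 X0.0000 Y0.0000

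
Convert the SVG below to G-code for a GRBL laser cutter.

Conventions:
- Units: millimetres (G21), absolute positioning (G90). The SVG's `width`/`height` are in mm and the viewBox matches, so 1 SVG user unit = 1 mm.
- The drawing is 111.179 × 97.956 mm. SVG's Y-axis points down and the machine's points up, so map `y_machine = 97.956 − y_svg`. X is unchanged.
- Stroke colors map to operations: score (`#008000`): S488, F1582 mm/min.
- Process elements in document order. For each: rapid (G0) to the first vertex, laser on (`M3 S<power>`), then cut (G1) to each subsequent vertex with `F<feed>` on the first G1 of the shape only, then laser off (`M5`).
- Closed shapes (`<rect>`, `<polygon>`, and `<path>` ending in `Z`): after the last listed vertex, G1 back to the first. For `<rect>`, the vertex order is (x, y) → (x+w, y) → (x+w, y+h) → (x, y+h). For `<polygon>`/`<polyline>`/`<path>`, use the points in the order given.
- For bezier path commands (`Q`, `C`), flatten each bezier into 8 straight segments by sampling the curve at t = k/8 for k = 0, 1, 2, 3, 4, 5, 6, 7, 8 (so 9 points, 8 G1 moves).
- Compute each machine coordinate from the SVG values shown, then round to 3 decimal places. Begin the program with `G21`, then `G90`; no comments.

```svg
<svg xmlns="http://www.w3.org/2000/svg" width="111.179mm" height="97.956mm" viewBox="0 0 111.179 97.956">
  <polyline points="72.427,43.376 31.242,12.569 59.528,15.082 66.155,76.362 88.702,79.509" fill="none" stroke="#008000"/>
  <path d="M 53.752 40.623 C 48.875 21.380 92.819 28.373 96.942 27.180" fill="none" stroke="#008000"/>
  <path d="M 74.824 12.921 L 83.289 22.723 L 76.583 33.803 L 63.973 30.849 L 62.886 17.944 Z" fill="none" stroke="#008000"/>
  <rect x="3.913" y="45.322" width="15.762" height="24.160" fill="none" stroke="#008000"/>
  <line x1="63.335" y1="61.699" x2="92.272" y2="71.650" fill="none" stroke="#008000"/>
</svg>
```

Since the viewBox matches the mm dimensions, user units are millimetres directly. The only transform is the Y-flip y_m = 97.956 − y_svg.

Shape 1 is a open polyline drawn with `<polyline>`. Its stroke #008000 means score at S488, F1582. After flipping Y the toolpath is (72.427,54.580) → (31.242,85.387) → (59.528,82.874) → (66.155,21.594) → (88.702,18.447).

Shape 2 is a cubic bezier drawn with `<path>`. Its stroke #008000 means score at S488, F1582. After flipping Y the toolpath is (53.752,57.333) → (54.038,63.387) → (57.863,67.384) → (64.187,69.728) → (71.972,70.823) → (80.179,71.072) → (87.768,70.878) → (93.702,70.645) → (96.942,70.776).

Shape 3 is a regular polygon drawn with `<path>`. Its stroke #008000 means score at S488, F1582. After flipping Y the toolpath is (74.824,85.035) → (83.289,75.233) → (76.583,64.153) → (63.973,67.107) → (62.886,80.012) → (74.824,85.035), returning to the start.

Shape 4 is a rectangle drawn with `<rect>`. Its stroke #008000 means score at S488, F1582. After flipping Y the toolpath is (3.913,52.634) → (19.675,52.634) → (19.675,28.474) → (3.913,28.474) → (3.913,52.634), returning to the start.

Shape 5 is a line segment drawn with `<line>`. Its stroke #008000 means score at S488, F1582. After flipping Y the toolpath is (63.335,36.257) → (92.272,26.306).

G21
G90
G0 X72.427 Y54.580
M3 S488
G1 X31.242 Y85.387 F1582
G1 X59.528 Y82.874
G1 X66.155 Y21.594
G1 X88.702 Y18.447
M5
G0 X53.752 Y57.333
M3 S488
G1 X54.038 Y63.387 F1582
G1 X57.863 Y67.384
G1 X64.187 Y69.728
G1 X71.972 Y70.823
G1 X80.179 Y71.072
G1 X87.768 Y70.878
G1 X93.702 Y70.645
G1 X96.942 Y70.776
M5
G0 X74.824 Y85.035
M3 S488
G1 X83.289 Y75.233 F1582
G1 X76.583 Y64.153
G1 X63.973 Y67.107
G1 X62.886 Y80.012
G1 X74.824 Y85.035
M5
G0 X3.913 Y52.634
M3 S488
G1 X19.675 Y52.634 F1582
G1 X19.675 Y28.474
G1 X3.913 Y28.474
G1 X3.913 Y52.634
M5
G0 X63.335 Y36.257
M3 S488
G1 X92.272 Y26.306 F1582
M5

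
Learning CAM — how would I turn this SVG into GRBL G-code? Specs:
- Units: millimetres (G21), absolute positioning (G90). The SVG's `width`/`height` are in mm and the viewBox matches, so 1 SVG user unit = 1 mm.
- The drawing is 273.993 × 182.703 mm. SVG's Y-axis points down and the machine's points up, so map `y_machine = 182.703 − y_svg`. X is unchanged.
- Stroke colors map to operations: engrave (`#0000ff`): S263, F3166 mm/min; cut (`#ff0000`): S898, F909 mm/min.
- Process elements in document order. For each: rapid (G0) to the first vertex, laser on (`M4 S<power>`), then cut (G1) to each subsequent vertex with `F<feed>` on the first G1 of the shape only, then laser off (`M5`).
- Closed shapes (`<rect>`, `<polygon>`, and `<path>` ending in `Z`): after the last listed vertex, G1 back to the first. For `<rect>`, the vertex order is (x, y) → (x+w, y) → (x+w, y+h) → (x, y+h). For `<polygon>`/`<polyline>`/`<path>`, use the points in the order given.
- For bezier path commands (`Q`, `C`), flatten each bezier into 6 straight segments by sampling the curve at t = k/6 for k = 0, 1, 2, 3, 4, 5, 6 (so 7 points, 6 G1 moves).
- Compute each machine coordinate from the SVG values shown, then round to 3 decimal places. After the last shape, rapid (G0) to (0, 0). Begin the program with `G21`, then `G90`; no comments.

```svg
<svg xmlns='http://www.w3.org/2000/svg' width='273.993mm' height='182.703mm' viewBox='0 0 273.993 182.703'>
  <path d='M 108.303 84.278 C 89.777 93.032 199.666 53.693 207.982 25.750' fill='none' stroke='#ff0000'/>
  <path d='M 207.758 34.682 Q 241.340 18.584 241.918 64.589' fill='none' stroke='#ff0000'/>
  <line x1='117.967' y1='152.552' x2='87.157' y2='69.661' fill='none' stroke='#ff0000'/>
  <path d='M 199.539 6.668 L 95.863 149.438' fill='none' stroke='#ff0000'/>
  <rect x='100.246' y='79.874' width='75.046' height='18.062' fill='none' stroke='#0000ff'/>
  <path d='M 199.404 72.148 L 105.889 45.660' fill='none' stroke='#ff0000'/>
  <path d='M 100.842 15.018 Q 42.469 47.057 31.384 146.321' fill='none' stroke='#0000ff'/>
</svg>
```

viewBox `0 0 273.993 182.703` with mm width/height → 1 unit = 1 mm. Flip: y_m = 182.703 − y_svg.

**Shape 1** — `<path>` cubic bezier, stroke `#ff0000` → cut (S898, F909). Control points (SVG): P0=(108.303,84.278), P1=(89.777,93.032), P2=(199.666,53.693), P3=(207.982,25.750); sampled at t=k/6. Machine vertices: (108.303,98.425) → (108.676,97.780) → (124.064,103.499) → (148.077,113.928) → (174.326,127.415) → (196.424,142.307) → (207.982,156.953). Open path.

**Shape 2** — `<path>` quadratic bezier, stroke `#ff0000` → cut (S898, F909). Control points (SVG): P0=(207.758,34.682), P1=(241.340,18.584), P2=(241.918,64.589); sampled at t=k/6. Machine vertices: (207.758,148.021) → (218.035,151.662) → (226.479,151.853) → (233.089,148.593) → (237.866,141.884) → (240.809,131.724) → (241.918,118.114). Open path.

**Shape 3** — `<line>` line segment, stroke `#ff0000` → cut (S898, F909). Machine vertices: (117.967,30.151) → (87.157,113.042). Open path.

**Shape 4** — `<path>` line segment, stroke `#ff0000` → cut (S898, F909). Machine vertices: (199.539,176.035) → (95.863,33.265). Open path.

**Shape 5** — `<rect>` rectangle, stroke `#0000ff` → engrave (S263, F3166). Machine vertices: (100.246,102.829) → (175.292,102.829) → (175.292,84.767) → (100.246,84.767) → (100.246,102.829). Closed: final G1 returns to the first vertex.

**Shape 6** — `<path>` line segment, stroke `#ff0000` → cut (S898, F909). Machine vertices: (199.404,110.555) → (105.889,137.043). Open path.

**Shape 7** — `<path>` quadratic bezier, stroke `#0000ff` → engrave (S263, F3166). Control points (SVG): P0=(100.842,15.018), P1=(42.469,47.057), P2=(31.384,146.321); sampled at t=k/6. Machine vertices: (100.842,167.685) → (82.698,155.138) → (67.181,138.856) → (54.291,118.840) → (44.028,95.089) → (36.393,67.603) → (31.384,36.382). Open path.

G21
G90
G0 X108.303 Y98.425
M4 S898
G1 X108.676 Y97.780 F909
G1 X124.064 Y103.499
G1 X148.077 Y113.928
G1 X174.326 Y127.415
G1 X196.424 Y142.307
G1 X207.982 Y156.953
M5
G0 X207.758 Y148.021
M4 S898
G1 X218.035 Y151.662 F909
G1 X226.479 Y151.853
G1 X233.089 Y148.593
G1 X237.866 Y141.884
G1 X240.809 Y131.724
G1 X241.918 Y118.114
M5
G0 X117.967 Y30.151
M4 S898
G1 X87.157 Y113.042 F909
M5
G0 X199.539 Y176.035
M4 S898
G1 X95.863 Y33.265 F909
M5
G0 X100.246 Y102.829
M4 S263
G1 X175.292 Y102.829 F3166
G1 X175.292 Y84.767
G1 X100.246 Y84.767
G1 X100.246 Y102.829
M5
G0 X199.404 Y110.555
M4 S898
G1 X105.889 Y137.043 F909
M5
G0 X100.842 Y167.685
M4 S263
G1 X82.698 Y155.138 F3166
G1 X67.181 Y138.856
G1 X54.291 Y118.840
G1 X44.028 Y95.089
G1 X36.393 Y67.603
G1 X31.384 Y36.382
M5
G0 X0.000 Y0.000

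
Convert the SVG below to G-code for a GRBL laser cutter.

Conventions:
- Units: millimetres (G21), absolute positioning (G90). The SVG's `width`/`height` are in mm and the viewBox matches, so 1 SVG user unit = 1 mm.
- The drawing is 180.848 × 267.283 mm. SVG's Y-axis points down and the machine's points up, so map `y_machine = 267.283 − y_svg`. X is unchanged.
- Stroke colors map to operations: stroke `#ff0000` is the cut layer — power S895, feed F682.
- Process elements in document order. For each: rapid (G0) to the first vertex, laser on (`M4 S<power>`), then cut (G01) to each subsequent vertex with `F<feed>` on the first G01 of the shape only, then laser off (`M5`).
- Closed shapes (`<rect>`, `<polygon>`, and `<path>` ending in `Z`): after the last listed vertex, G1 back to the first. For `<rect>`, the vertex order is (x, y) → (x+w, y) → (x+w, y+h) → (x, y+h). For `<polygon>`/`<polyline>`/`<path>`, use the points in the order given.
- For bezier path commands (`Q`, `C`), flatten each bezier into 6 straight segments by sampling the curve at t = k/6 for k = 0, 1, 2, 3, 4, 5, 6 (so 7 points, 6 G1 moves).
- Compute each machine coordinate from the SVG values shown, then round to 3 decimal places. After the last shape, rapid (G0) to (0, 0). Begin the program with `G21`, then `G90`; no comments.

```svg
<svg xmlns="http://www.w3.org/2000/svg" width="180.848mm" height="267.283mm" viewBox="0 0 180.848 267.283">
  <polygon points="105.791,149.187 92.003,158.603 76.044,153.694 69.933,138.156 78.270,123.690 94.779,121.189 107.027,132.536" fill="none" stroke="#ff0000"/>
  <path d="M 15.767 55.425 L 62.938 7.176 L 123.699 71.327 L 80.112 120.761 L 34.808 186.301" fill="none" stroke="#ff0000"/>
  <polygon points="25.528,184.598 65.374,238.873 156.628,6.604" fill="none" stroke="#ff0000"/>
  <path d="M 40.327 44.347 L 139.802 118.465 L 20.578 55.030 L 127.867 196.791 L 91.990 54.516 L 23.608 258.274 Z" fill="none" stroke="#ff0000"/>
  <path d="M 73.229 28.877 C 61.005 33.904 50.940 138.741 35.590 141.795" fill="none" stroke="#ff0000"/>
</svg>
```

G21
G90
G0 X105.791 Y118.096
M4 S895
G01 X92.003 Y108.680 F682
G01 X76.044 Y113.589
G01 X69.933 Y129.127
G01 X78.270 Y143.593
G01 X94.779 Y146.094
G01 X107.027 Y134.747
G01 X105.791 Y118.096
M5
G0 X15.767 Y211.858
M4 S895
G01 X62.938 Y260.107 F682
G01 X123.699 Y195.956
G01 X80.112 Y146.522
G01 X34.808 Y80.982
M5
G0 X25.528 Y82.685
M4 S895
G01 X65.374 Y28.410 F682
G01 X156.628 Y260.679
G01 X25.528 Y82.685
M5
G0 X40.327 Y222.936
M4 S895
G01 X139.802 Y148.818 F682
G01 X20.578 Y212.253
G01 X127.867 Y70.492
G01 X91.990 Y212.767
G01 X23.608 Y9.009
G01 X40.327 Y222.936
M5
G0 X73.229 Y238.406
M4 S895
G01 X67.262 Y228.508 F682
G01 X61.449 Y207.575
G01 X55.582 Y181.207
G01 X49.454 Y155.003
G01 X42.859 Y134.564
G01 X35.590 Y125.488
M5
G0 X0.000 Y0.000

viewBox `0 0 180.848 267.283` with mm width/height → 1 unit = 1 mm. Flip: y_m = 267.283 − y_svg.

**Shape 1** — `<polygon>` regular polygon, stroke `#ff0000` → cut (S895, F682). Machine vertices: (105.791,118.096) → (92.003,108.680) → (76.044,113.589) → (69.933,129.127) → (78.270,143.593) → (94.779,146.094) → (107.027,134.747) → (105.791,118.096). Closed: final G1 returns to the first vertex.

**Shape 2** — `<path>` open polyline, stroke `#ff0000` → cut (S895, F682). Machine vertices: (15.767,211.858) → (62.938,260.107) → (123.699,195.956) → (80.112,146.522) → (34.808,80.982). Open path.

**Shape 3** — `<polygon>` closed polygon, stroke `#ff0000` → cut (S895, F682). Machine vertices: (25.528,82.685) → (65.374,28.410) → (156.628,260.679) → (25.528,82.685). Closed: final G1 returns to the first vertex.

**Shape 4** — `<path>` closed polygon, stroke `#ff0000` → cut (S895, F682). Machine vertices: (40.327,222.936) → (139.802,148.818) → (20.578,212.253) → (127.867,70.492) → (91.990,212.767) → (23.608,9.009) → (40.327,222.936). Closed: final G1 returns to the first vertex.

**Shape 5** — `<path>` cubic bezier, stroke `#ff0000` → cut (S895, F682). Control points (SVG): P0=(73.229,28.877), P1=(61.005,33.904), P2=(50.940,138.741), P3=(35.590,141.795); sampled at t=k/6. Machine vertices: (73.229,238.406) → (67.262,228.508) → (61.449,207.575) → (55.582,181.207) → (49.454,155.003) → (42.859,134.564) → (35.590,125.488). Open path.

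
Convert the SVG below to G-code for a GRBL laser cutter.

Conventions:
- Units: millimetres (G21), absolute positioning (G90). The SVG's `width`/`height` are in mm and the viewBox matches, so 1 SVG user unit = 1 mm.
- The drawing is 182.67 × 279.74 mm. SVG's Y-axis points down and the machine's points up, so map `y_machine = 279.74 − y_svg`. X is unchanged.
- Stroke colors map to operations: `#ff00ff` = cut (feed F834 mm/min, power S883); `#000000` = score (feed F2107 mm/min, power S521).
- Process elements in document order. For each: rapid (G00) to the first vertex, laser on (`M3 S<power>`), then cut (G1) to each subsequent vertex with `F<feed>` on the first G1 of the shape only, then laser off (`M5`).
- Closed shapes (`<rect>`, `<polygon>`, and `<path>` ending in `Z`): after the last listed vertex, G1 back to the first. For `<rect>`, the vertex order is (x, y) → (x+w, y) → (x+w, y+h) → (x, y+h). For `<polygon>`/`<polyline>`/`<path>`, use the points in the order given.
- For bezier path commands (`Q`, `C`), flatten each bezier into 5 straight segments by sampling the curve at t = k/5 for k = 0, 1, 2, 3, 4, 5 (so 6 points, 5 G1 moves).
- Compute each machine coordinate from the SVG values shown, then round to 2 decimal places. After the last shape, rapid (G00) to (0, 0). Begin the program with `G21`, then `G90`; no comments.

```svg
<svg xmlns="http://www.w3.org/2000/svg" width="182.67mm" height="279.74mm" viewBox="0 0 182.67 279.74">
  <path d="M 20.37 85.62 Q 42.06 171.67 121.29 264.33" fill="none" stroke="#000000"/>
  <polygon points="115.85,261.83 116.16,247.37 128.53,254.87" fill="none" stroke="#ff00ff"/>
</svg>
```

G21
G90
G00 X20.37 Y194.12
M3 S521
G1 X31.35 Y159.44 F2107
G1 X46.93 Y124.22
G1 X67.11 Y88.48
G1 X91.90 Y52.21
G1 X121.29 Y15.41
M5
G00 X115.85 Y17.91
M3 S883
G1 X116.16 Y32.37 F834
G1 X128.53 Y24.87
G1 X115.85 Y17.91
M5
G00 X0.00 Y0.00

viewBox `0 0 182.67 279.74` with mm width/height → 1 unit = 1 mm. Flip: y_m = 279.74 − y_svg.

**Shape 1** — `<path>` quadratic bezier, stroke `#000000` → score (S521, F2107). Control points (SVG): P0=(20.37,85.62), P1=(42.06,171.67), P2=(121.29,264.33); sampled at t=k/5. Machine vertices: (20.37,194.12) → (31.35,159.44) → (46.93,124.22) → (67.11,88.48) → (91.90,52.21) → (121.29,15.41). Open path.

**Shape 2** — `<polygon>` regular polygon, stroke `#ff00ff` → cut (S883, F834). Machine vertices: (115.85,17.91) → (116.16,32.37) → (128.53,24.87) → (115.85,17.91). Closed: final G1 returns to the first vertex.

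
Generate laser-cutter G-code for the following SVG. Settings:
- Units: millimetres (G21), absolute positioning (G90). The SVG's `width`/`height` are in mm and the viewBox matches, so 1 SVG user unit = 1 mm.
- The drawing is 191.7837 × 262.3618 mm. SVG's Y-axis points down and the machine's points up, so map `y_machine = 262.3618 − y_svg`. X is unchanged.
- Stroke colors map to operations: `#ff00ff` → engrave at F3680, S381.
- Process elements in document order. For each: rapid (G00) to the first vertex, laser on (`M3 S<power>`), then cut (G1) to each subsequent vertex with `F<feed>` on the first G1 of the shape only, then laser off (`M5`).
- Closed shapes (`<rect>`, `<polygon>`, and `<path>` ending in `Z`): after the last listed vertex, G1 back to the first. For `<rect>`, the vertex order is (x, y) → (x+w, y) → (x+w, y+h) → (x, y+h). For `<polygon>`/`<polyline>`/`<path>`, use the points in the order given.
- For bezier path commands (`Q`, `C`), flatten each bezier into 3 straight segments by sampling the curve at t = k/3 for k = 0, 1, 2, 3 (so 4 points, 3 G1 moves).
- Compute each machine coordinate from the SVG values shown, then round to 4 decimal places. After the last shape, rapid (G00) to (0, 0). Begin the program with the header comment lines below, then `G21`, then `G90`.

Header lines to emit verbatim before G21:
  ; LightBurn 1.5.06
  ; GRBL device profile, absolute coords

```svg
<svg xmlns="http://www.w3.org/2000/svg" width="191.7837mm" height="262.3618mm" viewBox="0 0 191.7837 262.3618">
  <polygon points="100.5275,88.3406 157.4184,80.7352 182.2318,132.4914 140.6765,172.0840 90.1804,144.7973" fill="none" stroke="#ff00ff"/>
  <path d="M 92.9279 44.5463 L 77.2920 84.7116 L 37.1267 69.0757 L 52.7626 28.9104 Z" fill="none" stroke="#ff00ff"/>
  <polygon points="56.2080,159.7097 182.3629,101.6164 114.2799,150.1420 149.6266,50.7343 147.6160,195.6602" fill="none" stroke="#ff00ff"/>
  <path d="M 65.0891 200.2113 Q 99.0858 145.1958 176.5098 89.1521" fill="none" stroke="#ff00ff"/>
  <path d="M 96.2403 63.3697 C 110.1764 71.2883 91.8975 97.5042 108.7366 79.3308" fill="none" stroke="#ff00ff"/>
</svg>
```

; LightBurn 1.5.06
; GRBL device profile, absolute coords
G21
G90
G00 X100.5275 Y174.0212
M3 S381
G1 X157.4184 Y181.6266 F3680
G1 X182.2318 Y129.8704
G1 X140.6765 Y90.2778
G1 X90.1804 Y117.5645
G1 X100.5275 Y174.0212
M5
G00 X92.9279 Y217.8155
M3 S381
G1 X77.2920 Y177.6502 F3680
G1 X37.1267 Y193.2861
G1 X52.7626 Y233.4514
G1 X92.9279 Y217.8155
M5
G00 X56.2080 Y102.6521
M3 S381
G1 X182.3629 Y160.7454 F3680
G1 X114.2799 Y112.2198
G1 X149.6266 Y211.6275
G1 X147.6160 Y66.7016
G1 X56.2080 Y102.6521
M5
G00 X65.0891 Y62.1505
M3 S381
G1 X92.5788 Y98.9417 F3680
G1 X129.7191 Y135.9615
G1 X176.5098 Y173.2097
M5
G00 X96.2403 Y198.9921
M3 S381
G1 X101.9319 Y187.2961 F3680
G1 X101.1097 Y177.3323
G1 X108.7366 Y183.0310
M5
G00 X0.0000 Y0.0000

1 u = 1 mm; y_m = 262.3618 − y.

[1] `<polygon>` regular polygon, #ff00ff→engrave S381 F3680: (100.5275,174.0212) → (157.4184,181.6266) → (182.2318,129.8704) → (140.6765,90.2778) → (90.1804,117.5645) → (100.5275,174.0212) (closed)

[2] `<path>` regular polygon, #ff00ff→engrave S381 F3680: (92.9279,217.8155) → (77.2920,177.6502) → (37.1267,193.2861) → (52.7626,233.4514) → (92.9279,217.8155) (closed)

[3] `<polygon>` closed polygon, #ff00ff→engrave S381 F3680: (56.2080,102.6521) → (182.3629,160.7454) → (114.2799,112.2198) → (149.6266,211.6275) → (147.6160,66.7016) → (56.2080,102.6521) (closed)

[4] `<path>` quadratic bezier, #ff00ff→engrave S381 F3680: (65.0891,62.1505) → (92.5788,98.9417) → (129.7191,135.9615) → (176.5098,173.2097)

[5] `<path>` cubic bezier, #ff00ff→engrave S381 F3680: (96.2403,198.9921) → (101.9319,187.2961) → (101.1097,177.3323) → (108.7366,183.0310)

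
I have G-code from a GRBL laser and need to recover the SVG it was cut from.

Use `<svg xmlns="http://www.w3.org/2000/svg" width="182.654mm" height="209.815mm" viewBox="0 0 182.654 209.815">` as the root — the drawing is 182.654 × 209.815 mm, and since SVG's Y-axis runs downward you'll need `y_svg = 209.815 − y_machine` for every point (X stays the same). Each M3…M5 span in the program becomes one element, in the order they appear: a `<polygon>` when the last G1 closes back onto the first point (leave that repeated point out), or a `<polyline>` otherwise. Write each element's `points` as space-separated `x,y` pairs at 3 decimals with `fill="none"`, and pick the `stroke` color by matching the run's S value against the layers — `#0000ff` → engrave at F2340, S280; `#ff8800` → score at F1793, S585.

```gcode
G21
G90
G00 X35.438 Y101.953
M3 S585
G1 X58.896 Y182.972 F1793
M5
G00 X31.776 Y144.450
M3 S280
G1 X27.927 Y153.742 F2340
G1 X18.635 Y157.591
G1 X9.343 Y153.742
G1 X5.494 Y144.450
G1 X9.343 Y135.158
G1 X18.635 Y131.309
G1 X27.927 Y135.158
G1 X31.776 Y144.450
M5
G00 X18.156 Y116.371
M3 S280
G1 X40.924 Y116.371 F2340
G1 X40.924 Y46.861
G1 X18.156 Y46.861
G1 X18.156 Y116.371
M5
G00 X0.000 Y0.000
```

y_svg = 209.815 − y_m.

[1] S585→`#ff8800` (score); open run; points: 35.438,107.862 58.896,26.843

[2] S280→`#0000ff` (engrave); closed run; points: 31.776,65.365 27.927,56.073 18.635,52.224 9.343,56.073 5.494,65.365 9.343,74.657 18.635,78.506 27.927,74.657

[3] S280→`#0000ff` (engrave); closed run; points: 18.156,93.444 40.924,93.444 40.924,162.954 18.156,162.954

<svg xmlns="http://www.w3.org/2000/svg" width="182.654mm" height="209.815mm" viewBox="0 0 182.654 209.815">
  <polyline points="35.438,107.862 58.896,26.843" fill="none" stroke="#ff8800"/>
  <polygon points="31.776,65.365 27.927,56.073 18.635,52.224 9.343,56.073 5.494,65.365 9.343,74.657 18.635,78.506 27.927,74.657" fill="none" stroke="#0000ff"/>
  <polygon points="18.156,93.444 40.924,93.444 40.924,162.954 18.156,162.954" fill="none" stroke="#0000ff"/>
</svg>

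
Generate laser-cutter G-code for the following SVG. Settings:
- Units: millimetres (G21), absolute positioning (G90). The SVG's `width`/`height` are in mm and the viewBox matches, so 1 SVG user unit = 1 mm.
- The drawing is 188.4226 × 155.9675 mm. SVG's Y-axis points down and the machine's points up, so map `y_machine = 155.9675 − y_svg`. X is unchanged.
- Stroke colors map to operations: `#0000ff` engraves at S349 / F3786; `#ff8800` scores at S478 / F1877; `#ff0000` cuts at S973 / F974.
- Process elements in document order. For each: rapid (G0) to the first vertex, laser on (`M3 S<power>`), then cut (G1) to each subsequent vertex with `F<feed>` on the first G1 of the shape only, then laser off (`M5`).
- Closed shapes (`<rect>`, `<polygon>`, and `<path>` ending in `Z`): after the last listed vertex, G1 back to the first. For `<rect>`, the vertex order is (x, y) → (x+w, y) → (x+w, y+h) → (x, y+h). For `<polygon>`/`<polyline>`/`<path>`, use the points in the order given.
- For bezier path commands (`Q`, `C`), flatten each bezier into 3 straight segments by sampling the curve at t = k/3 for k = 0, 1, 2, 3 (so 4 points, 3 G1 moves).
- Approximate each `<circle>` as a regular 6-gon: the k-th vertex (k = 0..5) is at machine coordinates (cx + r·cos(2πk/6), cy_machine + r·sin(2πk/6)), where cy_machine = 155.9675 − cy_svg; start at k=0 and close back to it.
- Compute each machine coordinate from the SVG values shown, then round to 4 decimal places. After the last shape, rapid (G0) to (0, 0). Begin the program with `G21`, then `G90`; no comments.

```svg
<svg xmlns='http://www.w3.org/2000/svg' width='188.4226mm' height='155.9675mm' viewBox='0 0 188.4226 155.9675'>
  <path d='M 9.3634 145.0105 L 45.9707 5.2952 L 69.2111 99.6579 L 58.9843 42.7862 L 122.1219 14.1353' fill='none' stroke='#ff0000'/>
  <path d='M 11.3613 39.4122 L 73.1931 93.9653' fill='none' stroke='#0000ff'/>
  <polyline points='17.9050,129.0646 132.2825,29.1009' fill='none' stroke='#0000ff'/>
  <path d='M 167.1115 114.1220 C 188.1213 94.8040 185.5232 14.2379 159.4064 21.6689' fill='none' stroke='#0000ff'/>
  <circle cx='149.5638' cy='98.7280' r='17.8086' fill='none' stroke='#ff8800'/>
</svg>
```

G21
G90
G0 X9.3634 Y10.9570
M3 S973
G1 X45.9707 Y150.6723 F974
G1 X69.2111 Y56.3096
G1 X58.9843 Y113.1813
G1 X122.1219 Y141.8322
M5
G0 X11.3613 Y116.5553
M3 S349
G1 X73.1931 Y62.0022 F3786
M5
G0 X17.9050 Y26.9029
M3 S349
G1 X132.2825 Y126.8666 F3786
M5
G0 X167.1115 Y41.8455
M3 S349
G1 X180.2553 Y76.0519 F3786
G1 X177.6803 Y117.9248
G1 X159.4064 Y134.2986
M5
G0 X167.3724 Y57.2395
M3 S478
G1 X158.4681 Y72.6622 F1877
G1 X140.6595 Y72.6622
G1 X131.7552 Y57.2395
G1 X140.6595 Y41.8168
G1 X158.4681 Y41.8168
G1 X167.3724 Y57.2395
M5
G0 X0.0000 Y0.0000

1 u = 1 mm; y_m = 155.9675 − y.

[1] `<path>` open polyline, #ff0000→cut S973 F974: (9.3634,10.9570) → (45.9707,150.6723) → (69.2111,56.3096) → (58.9843,113.1813) → (122.1219,141.8322)

[2] `<path>` line segment, #0000ff→engrave S349 F3786: (11.3613,116.5553) → (73.1931,62.0022)

[3] `<polyline>` line segment, #0000ff→engrave S349 F3786: (17.9050,26.9029) → (132.2825,126.8666)

[4] `<path>` cubic bezier, #0000ff→engrave S349 F3786: (167.1115,41.8455) → (180.2553,76.0519) → (177.6803,117.9248) → (159.4064,134.2986)

[5] `<circle>` circle, #ff8800→score S478 F1877: (167.3724,57.2395) → (158.4681,72.6622) → (140.6595,72.6622) → (131.7552,57.2395) → (140.6595,41.8168) → (158.4681,41.8168) → (167.3724,57.2395) (closed)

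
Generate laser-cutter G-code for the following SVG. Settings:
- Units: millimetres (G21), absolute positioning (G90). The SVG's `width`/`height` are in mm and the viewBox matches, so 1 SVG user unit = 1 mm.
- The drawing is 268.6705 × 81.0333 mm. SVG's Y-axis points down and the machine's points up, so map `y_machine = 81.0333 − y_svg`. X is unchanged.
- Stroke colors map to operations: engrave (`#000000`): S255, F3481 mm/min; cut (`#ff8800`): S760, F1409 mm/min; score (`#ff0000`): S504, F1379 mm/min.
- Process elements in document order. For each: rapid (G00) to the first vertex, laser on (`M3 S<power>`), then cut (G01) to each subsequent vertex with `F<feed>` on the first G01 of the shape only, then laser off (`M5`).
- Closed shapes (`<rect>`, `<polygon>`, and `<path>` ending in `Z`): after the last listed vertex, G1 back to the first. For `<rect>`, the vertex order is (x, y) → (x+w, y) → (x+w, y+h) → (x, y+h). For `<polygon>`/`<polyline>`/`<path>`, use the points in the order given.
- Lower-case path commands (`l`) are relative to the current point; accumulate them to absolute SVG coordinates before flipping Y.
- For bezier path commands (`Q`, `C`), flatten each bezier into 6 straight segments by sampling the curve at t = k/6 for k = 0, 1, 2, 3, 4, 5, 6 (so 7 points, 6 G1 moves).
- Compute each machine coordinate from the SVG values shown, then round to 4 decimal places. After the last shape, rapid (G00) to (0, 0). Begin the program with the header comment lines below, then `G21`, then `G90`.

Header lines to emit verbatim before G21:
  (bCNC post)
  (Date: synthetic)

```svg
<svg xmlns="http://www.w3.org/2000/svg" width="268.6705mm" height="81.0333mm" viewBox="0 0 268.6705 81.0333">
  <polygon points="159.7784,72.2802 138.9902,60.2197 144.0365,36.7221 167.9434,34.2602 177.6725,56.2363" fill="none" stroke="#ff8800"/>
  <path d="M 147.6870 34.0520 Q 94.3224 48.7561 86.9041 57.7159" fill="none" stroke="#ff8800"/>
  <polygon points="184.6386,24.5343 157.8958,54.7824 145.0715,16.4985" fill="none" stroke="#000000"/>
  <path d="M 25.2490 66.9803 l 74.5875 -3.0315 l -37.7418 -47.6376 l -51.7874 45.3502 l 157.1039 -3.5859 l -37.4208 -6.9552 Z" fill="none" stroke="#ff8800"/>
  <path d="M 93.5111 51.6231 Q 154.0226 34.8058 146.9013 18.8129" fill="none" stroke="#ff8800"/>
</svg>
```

(bCNC post)
(Date: synthetic)
G21
G90
G00 X159.7784 Y8.7531
M3 S760
G01 X138.9902 Y20.8136 F1409
G01 X144.0365 Y44.3112
G01 X167.9434 Y46.7731
G01 X177.6725 Y24.7970
G01 X159.7784 Y8.7531
M5
G00 X147.6870 Y46.9813
M3 S760
G01 X131.1751 Y42.2395 F1409
G01 X117.2157 Y37.8168
G01 X105.8090 Y33.7133
G01 X96.9548 Y29.9289
G01 X90.6532 Y26.4636
G01 X86.9041 Y23.3174
M5
G00 X184.6386 Y56.4990
M3 S255
G01 X157.8958 Y26.2509 F3481
G01 X145.0715 Y64.5348
G01 X184.6386 Y56.4990
M5
G00 X25.2490 Y14.0530
M3 S760
G01 X99.8365 Y17.0845 F1409
G01 X62.0947 Y64.7221
G01 X10.3073 Y19.3719
G01 X167.4112 Y22.9578
G01 X129.9904 Y29.9130
G01 X25.2490 Y14.0530
M5
G00 X93.5111 Y29.4102
M3 S760
G01 X111.8029 Y34.9931 F1409
G01 X126.3373 Y40.5301
G01 X137.1144 Y46.0214
G01 X144.1341 Y51.4669
G01 X147.3964 Y56.8665
G01 X146.9013 Y62.2204
M5
G00 X0.0000 Y0.0000

1 u = 1 mm; y_m = 81.0333 − y.

[1] `<polygon>` regular polygon, #ff8800→cut S760 F1409: (159.7784,8.7531) → (138.9902,20.8136) → (144.0365,44.3112) → (167.9434,46.7731) → (177.6725,24.7970) → (159.7784,8.7531) (closed)

[2] `<path>` quadratic bezier, #ff8800→cut S760 F1409: (147.6870,46.9813) → (131.1751,42.2395) → (117.2157,37.8168) → (105.8090,33.7133) → (96.9548,29.9289) → (90.6532,26.4636) → (86.9041,23.3174)

[3] `<polygon>` regular polygon, #000000→engrave S255 F3481: (184.6386,56.4990) → (157.8958,26.2509) → (145.0715,64.5348) → (184.6386,56.4990) (closed)

[4] `<path>` closed polygon, #ff8800→cut S760 F1409: (25.2490,14.0530) → (99.8365,17.0845) → (62.0947,64.7221) → (10.3073,19.3719) → (167.4112,22.9578) → (129.9904,29.9130) → (25.2490,14.0530) (closed)

[5] `<path>` quadratic bezier, #ff8800→cut S760 F1409: (93.5111,29.4102) → (111.8029,34.9931) → (126.3373,40.5301) → (137.1144,46.0214) → (144.1341,51.4669) → (147.3964,56.8665) → (146.9013,62.2204)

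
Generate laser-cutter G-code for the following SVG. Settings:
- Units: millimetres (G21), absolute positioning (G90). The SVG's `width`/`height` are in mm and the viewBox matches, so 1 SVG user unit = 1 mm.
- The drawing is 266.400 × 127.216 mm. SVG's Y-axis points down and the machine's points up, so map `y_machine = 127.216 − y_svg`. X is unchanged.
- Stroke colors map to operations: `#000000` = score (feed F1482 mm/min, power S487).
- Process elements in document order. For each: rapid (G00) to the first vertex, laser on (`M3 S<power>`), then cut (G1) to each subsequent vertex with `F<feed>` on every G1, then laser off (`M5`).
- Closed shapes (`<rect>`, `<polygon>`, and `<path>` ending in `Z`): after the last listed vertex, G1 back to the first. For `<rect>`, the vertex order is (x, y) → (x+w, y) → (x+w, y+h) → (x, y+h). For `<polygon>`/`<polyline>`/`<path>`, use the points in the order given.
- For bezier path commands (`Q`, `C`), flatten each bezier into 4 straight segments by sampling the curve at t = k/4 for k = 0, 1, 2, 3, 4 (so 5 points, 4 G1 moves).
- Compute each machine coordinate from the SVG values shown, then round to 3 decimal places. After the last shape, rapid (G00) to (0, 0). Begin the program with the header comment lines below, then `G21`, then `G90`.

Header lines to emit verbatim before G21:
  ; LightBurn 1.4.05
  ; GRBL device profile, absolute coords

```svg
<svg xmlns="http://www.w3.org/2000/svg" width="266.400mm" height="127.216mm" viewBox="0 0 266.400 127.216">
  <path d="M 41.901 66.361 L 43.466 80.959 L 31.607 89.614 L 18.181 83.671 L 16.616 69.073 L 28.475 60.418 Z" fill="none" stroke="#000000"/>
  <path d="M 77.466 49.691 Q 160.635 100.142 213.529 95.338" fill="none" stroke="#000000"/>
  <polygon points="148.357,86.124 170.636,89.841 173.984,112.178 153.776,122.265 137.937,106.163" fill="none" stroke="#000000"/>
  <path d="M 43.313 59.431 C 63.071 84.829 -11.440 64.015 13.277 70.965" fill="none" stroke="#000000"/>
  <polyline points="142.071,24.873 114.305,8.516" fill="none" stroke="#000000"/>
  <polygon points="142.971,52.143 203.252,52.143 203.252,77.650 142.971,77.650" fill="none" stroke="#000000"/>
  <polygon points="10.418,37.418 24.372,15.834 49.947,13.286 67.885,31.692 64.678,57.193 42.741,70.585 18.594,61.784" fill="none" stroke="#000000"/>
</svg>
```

; LightBurn 1.4.05
; GRBL device profile, absolute coords
G21
G90
G00 X41.901 Y60.855
M3 S487
G1 X43.466 Y46.257 F1482
G1 X31.607 Y37.602 F1482
G1 X18.181 Y43.545 F1482
G1 X16.616 Y58.143 F1482
G1 X28.475 Y66.798 F1482
G1 X41.901 Y60.855 F1482
M5
G00 X77.466 Y77.525
M3 S487
G1 X117.158 Y55.753 F1482
G1 X153.066 Y40.888 F1482
G1 X185.190 Y32.929 F1482
G1 X213.529 Y31.878 F1482
M5
G00 X148.357 Y41.092
M3 S487
G1 X170.636 Y37.375 F1482
G1 X173.984 Y15.038 F1482
G1 X153.776 Y4.951 F1482
G1 X137.937 Y21.053 F1482
G1 X148.357 Y41.092 F1482
M5
G00 X43.313 Y67.785
M3 S487
G1 X43.479 Y56.245 F1482
G1 X26.435 Y55.100 F1482
G1 X10.321 Y57.414 F1482
G1 X13.277 Y56.251 F1482
M5
G00 X142.071 Y102.343
M3 S487
G1 X114.305 Y118.700 F1482
M5
G00 X142.971 Y75.073
M3 S487
G1 X203.252 Y75.073 F1482
G1 X203.252 Y49.566 F1482
G1 X142.971 Y49.566 F1482
G1 X142.971 Y75.073 F1482
M5
G00 X10.418 Y89.798
M3 S487
G1 X24.372 Y111.382 F1482
G1 X49.947 Y113.930 F1482
G1 X67.885 Y95.524 F1482
G1 X64.678 Y70.023 F1482
G1 X42.741 Y56.631 F1482
G1 X18.594 Y65.432 F1482
G1 X10.418 Y89.798 F1482
M5
G00 X0.000 Y0.000

1 u = 1 mm; y_m = 127.216 − y.

[1] `<path>` regular polygon, #000000→score S487 F1482: (41.901,60.855) → (43.466,46.257) → (31.607,37.602) → (18.181,43.545) → (16.616,58.143) → (28.475,66.798) → (41.901,60.855) (closed)

[2] `<path>` quadratic bezier, #000000→score S487 F1482: (77.466,77.525) → (117.158,55.753) → (153.066,40.888) → (185.190,32.929) → (213.529,31.878)

[3] `<polygon>` regular polygon, #000000→score S487 F1482: (148.357,41.092) → (170.636,37.375) → (173.984,15.038) → (153.776,4.951) → (137.937,21.053) → (148.357,41.092) (closed)

[4] `<path>` cubic bezier, #000000→score S487 F1482: (43.313,67.785) → (43.479,56.245) → (26.435,55.100) → (10.321,57.414) → (13.277,56.251)

[5] `<polyline>` line segment, #000000→score S487 F1482: (142.071,102.343) → (114.305,118.700)

[6] `<polygon>` rectangle, #000000→score S487 F1482: (142.971,75.073) → (203.252,75.073) → (203.252,49.566) → (142.971,49.566) → (142.971,75.073) (closed)

[7] `<polygon>` regular polygon, #000000→score S487 F1482: (10.418,89.798) → (24.372,111.382) → (49.947,113.930) → (67.885,95.524) → (64.678,70.023) → (42.741,56.631) → (18.594,65.432) → (10.418,89.798) (closed)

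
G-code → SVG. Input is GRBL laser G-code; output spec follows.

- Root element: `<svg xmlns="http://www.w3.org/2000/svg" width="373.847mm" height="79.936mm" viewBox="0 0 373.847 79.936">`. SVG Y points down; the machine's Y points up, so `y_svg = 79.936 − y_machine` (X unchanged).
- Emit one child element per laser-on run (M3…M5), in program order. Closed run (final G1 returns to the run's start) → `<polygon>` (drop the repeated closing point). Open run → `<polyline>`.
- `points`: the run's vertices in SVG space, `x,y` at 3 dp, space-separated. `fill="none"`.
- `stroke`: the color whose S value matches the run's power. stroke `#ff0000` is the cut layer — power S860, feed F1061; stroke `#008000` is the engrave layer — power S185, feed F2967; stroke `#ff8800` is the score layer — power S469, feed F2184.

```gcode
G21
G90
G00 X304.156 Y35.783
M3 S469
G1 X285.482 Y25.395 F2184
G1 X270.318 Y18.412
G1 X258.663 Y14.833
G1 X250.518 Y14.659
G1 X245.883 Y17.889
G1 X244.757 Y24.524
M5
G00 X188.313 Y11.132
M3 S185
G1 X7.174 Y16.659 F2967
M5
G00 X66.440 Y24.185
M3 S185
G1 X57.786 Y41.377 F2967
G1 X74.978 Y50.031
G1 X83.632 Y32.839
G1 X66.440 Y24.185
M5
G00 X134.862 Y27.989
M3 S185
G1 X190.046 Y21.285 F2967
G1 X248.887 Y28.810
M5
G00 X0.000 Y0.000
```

<svg xmlns="http://www.w3.org/2000/svg" width="373.847mm" height="79.936mm" viewBox="0 0 373.847 79.936">
  <polyline points="304.156,44.153 285.482,54.541 270.318,61.524 258.663,65.103 250.518,65.277 245.883,62.047 244.757,55.412" fill="none" stroke="#ff8800"/>
  <polyline points="188.313,68.804 7.174,63.277" fill="none" stroke="#008000"/>
  <polygon points="66.440,55.751 57.786,38.559 74.978,29.905 83.632,47.097" fill="none" stroke="#008000"/>
  <polyline points="134.862,51.947 190.046,58.651 248.887,51.126" fill="none" stroke="#008000"/>
</svg>

Machine Y-up, SVG Y-down with viewBox height 79.936, so y_svg = 79.936 − y_machine; X carries over.

Run 1: S469 ⇒ score layer `#ff8800`. The run is open, so emit a `<polyline>` with points (Y-flipped): 304.156,44.153 285.482,54.541 270.318,61.524 258.663,65.103 250.518,65.277 245.883,62.047 244.757,55.412.

Run 2: S185 ⇒ engrave layer `#008000`. The run is open, so emit a `<polyline>` with points (Y-flipped): 188.313,68.804 7.174,63.277.

Run 3: S185 ⇒ engrave layer `#008000`. The run returns to its start, so emit a `<polygon>` with points (Y-flipped): 66.440,55.751 57.786,38.559 74.978,29.905 83.632,47.097.

Run 4: the run's S185 means `#008000` (engrave). The run is open, so emit a `<polyline>` with points (Y-flipped): 134.862,51.947 190.046,58.651 248.887,51.126.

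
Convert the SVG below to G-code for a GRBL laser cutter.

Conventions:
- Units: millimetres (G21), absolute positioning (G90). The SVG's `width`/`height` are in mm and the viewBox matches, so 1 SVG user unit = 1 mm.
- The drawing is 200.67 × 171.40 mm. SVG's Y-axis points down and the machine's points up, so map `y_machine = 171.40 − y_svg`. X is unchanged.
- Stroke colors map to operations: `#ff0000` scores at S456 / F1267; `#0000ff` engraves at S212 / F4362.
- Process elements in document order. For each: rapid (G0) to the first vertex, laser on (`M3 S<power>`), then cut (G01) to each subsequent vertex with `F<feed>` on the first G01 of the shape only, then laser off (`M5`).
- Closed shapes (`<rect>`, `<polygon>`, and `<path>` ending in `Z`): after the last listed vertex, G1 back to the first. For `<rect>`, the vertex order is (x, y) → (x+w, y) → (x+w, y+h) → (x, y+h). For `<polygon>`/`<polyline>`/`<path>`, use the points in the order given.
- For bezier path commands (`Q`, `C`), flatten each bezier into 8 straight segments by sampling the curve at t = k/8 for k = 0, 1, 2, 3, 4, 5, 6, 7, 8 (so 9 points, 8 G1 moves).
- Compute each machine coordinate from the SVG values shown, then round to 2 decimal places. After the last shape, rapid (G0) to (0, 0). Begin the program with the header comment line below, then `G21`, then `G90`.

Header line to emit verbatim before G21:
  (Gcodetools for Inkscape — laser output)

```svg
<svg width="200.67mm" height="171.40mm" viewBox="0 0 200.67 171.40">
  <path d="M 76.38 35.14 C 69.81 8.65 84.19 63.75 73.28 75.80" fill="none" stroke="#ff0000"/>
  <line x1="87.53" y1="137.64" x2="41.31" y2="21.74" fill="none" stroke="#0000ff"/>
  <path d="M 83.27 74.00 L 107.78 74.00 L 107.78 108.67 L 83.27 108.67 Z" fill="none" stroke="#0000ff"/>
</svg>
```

viewBox `0 0 200.67 171.40` with mm width/height → 1 unit = 1 mm. Flip: y_m = 171.40 − y_svg.

**Shape 1** — `<path>` cubic bezier, stroke `#ff0000` → score (S456, F1267). Control points (SVG): P0=(76.38,35.14), P1=(69.81,8.65), P2=(84.19,63.75), P3=(73.28,75.80); sampled at t=k/8. Machine vertices: (76.38,136.26) → (74.81,142.61) → (74.66,142.78) → (75.39,138.21) → (76.46,130.38) → (77.32,120.75) → (77.44,110.76) → (76.28,101.89) → (73.28,95.60). Open path.

**Shape 2** — `<line>` line segment, stroke `#0000ff` → engrave (S212, F4362). Machine vertices: (87.53,33.76) → (41.31,149.66). Open path.

**Shape 3** — `<path>` rectangle, stroke `#0000ff` → engrave (S212, F4362). Machine vertices: (83.27,97.40) → (107.78,97.40) → (107.78,62.73) → (83.27,62.73) → (83.27,97.40). Closed: final G1 returns to the first vertex.

(Gcodetools for Inkscape — laser output)
G21
G90
G0 X76.38 Y136.26
M3 S456
G01 X74.81 Y142.61 F1267
G01 X74.66 Y142.78
G01 X75.39 Y138.21
G01 X76.46 Y130.38
G01 X77.32 Y120.75
G01 X77.44 Y110.76
G01 X76.28 Y101.89
G01 X73.28 Y95.60
M5
G0 X87.53 Y33.76
M3 S212
G01 X41.31 Y149.66 F4362
M5
G0 X83.27 Y97.40
M3 S212
G01 X107.78 Y97.40 F4362
G01 X107.78 Y62.73
G01 X83.27 Y62.73
G01 X83.27 Y97.40
M5
G0 X0.00 Y0.00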